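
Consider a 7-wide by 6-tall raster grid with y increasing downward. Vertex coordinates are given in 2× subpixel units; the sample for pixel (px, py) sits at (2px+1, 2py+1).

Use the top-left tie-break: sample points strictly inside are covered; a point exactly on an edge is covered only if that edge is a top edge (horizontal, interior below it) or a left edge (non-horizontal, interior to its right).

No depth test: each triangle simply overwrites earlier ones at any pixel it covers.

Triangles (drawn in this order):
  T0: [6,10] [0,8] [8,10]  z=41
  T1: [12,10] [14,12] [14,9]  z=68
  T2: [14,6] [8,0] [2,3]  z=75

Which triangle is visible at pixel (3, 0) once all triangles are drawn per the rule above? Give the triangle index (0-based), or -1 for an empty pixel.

T0:
  2·area = 4
  edge (6, 10)→(0, 8): d=(-6,-2) top-left  bias=+0
  edge (0, 8)→(8, 10): d=(8,2) right/bottom  bias=-1
  edge (8, 10)→(6, 10): d=(-2,0) right/bottom  bias=-1
    (1,4)@(3, 9): e=[0,2,2] → X  [on edge]
    (2,4)@(5, 9): e=[4,-2,2] → .
    (1,5)@(3, 11): e=[-12,18,-2] → .
    (4,5)@(9, 11): e=[0,6,-2] → .  [on edge]
  covered (1 px):
    . . . . . . .
    . . . . . . .
    . . . . . . .
    . . . . . . .
    . X . . . . .
    . . . . . . .
T1:
  2·area = 6  (B↔C swapped to make it positive)
  edge (12, 10)→(14, 9): d=(2,-1) top-left  bias=+0
  edge (14, 9)→(14, 12): d=(0,3) right/bottom  bias=-1
  edge (14, 12)→(12, 10): d=(-2,-2) top-left  bias=+0
    (1,0)@(3, 1): e=[-27,33,0] → .  [on edge]
    (2,1)@(5, 3): e=[-21,27,0] → .  [on edge]
    (3,2)@(7, 5): e=[-15,21,0] → .  [on edge]
    (4,3)@(9, 7): e=[-9,15,0] → .  [on edge]
    (5,4)@(11, 9): e=[-3,9,0] → .  [on edge]
    (6,5)@(13, 11): e=[3,3,0] → X  [on edge]
  covered (1 px):
    . . . . . . .
    . . . . . . .
    . . . . . . .
    . . . . . . .
    . . . . . . .
    . . . . . . X
T2:
  2·area = 54  (B↔C swapped to make it positive)
  edge (14, 6)→(2, 3): d=(-12,-3) top-left  bias=+0
  edge (2, 3)→(8, 0): d=(6,-3) top-left  bias=+0
  edge (8, 0)→(14, 6): d=(6,6) right/bottom  bias=-1
    (3,0)@(7, 1): e=[39,3,12] → X
    (4,0)@(9, 1): e=[45,9,0] → .  [on edge]
    (1,1)@(3, 3): e=[3,3,48] → X
    (2,1)@(5, 3): e=[9,9,36] → X
    (4,1)@(9, 3): e=[21,21,12] → X
    (5,1)@(11, 3): e=[27,27,0] → .  [on edge]
    (1,2)@(3, 5): e=[-21,15,60] → .
    (2,2)@(5, 5): e=[-15,21,48] → .
    (3,2)@(7, 5): e=[-9,27,36] → .
    (4,2)@(9, 5): e=[-3,33,24] → .
    (5,2)@(11, 5): e=[3,39,12] → X
    (6,2)@(13, 5): e=[9,45,0] → .  [on edge]
  covered (6 px):
    . . . X . . .
    . X X X X . .
    . . . . . X .
    . . . . . . .
    . . . . . . .
    . . . . . . .

Z-buffer (winner per pixel, '.' = empty):
  . . . 2 . . .
  . 2 2 2 2 . .
  . . . . . 2 .
  . . . . . . .
  . 0 . . . . .
  . . . . . . 1

Result: 2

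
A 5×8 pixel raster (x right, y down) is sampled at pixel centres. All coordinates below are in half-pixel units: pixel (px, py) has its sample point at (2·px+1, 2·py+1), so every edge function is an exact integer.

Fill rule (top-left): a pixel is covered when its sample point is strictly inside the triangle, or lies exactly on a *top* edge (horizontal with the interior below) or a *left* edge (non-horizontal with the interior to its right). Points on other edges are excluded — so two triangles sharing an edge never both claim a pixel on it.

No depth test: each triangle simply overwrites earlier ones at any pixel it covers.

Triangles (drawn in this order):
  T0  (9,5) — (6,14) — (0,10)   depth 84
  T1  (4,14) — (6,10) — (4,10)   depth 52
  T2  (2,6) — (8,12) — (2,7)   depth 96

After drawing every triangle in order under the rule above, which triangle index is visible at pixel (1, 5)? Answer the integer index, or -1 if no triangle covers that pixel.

T0:
  2·area = 66
  edge (9, 5)→(6, 14): d=(-3,9) right/bottom  bias=-1
  edge (6, 14)→(0, 10): d=(-6,-4) top-left  bias=+0
  edge (0, 10)→(9, 5): d=(9,-5) top-left  bias=+0
    (4,2)@(9, 5): e=[0,66,0] → .  [on edge]
    (3,3)@(7, 7): e=[12,46,8] → X
    (4,3)@(9, 7): e=[-6,54,18] → .
    (1,4)@(3, 9): e=[42,18,6] → X
    (2,4)@(5, 9): e=[24,26,16] → X
    (4,4)@(9, 9): e=[-12,42,36] → .
    (1,5)@(3, 11): e=[36,6,24] → X
    (3,5)@(7, 11): e=[0,22,44] → .  [on edge]
    (1,6)@(3, 13): e=[30,-6,42] → .
    (2,6)@(5, 13): e=[12,2,52] → X
    (3,6)@(7, 13): e=[-6,10,62] → .
    (2,7)@(5, 15): e=[6,-10,70] → .
  covered (7 px):
    . . . . .
    . . . . .
    . . . . .
    . . . X .
    . X X X .
    . X X . .
    . . X . .
    . . . . .
T1:
  2·area = 8  (B↔C swapped to make it positive)
  edge (4, 14)→(4, 10): d=(0,-4) top-left  bias=+0
  edge (4, 10)→(6, 10): d=(2,0) top-left  bias=+0
  edge (6, 10)→(4, 14): d=(-2,4) right/bottom  bias=-1
    (2,5)@(5, 11): e=[4,2,2] → X
    (3,5)@(7, 11): e=[12,2,-6] → .
    (2,6)@(5, 13): e=[4,6,-2] → .
  covered (1 px):
    . . . . .
    . . . . .
    . . . . .
    . . . . .
    . . . . .
    . . X . .
    . . . . .
    . . . . .
T2:
  2·area = 6
  edge (2, 6)→(8, 12): d=(6,6) right/bottom  bias=-1
  edge (8, 12)→(2, 7): d=(-6,-5) top-left  bias=+0
  edge (2, 7)→(2, 6): d=(0,-1) top-left  bias=+0
    (0,2)@(1, 5): e=[0,7,-1] → .  [on edge]
    (1,3)@(3, 7): e=[0,5,1] → .  [on edge]
    (2,4)@(5, 9): e=[0,3,3] → .  [on edge]
    (3,5)@(7, 11): e=[0,1,5] → .  [on edge]
    (4,6)@(9, 13): e=[0,-1,7] → .  [on edge]
  covered (0 px):
    . . . . .
    . . . . .
    . . . . .
    . . . . .
    . . . . .
    . . . . .
    . . . . .
    . . . . .

Z-buffer (winner per pixel, '.' = empty):
  . . . . .
  . . . . .
  . . . . .
  . . . 0 .
  . 0 0 0 .
  . 0 1 . .
  . . 0 . .
  . . . . .

Result: 0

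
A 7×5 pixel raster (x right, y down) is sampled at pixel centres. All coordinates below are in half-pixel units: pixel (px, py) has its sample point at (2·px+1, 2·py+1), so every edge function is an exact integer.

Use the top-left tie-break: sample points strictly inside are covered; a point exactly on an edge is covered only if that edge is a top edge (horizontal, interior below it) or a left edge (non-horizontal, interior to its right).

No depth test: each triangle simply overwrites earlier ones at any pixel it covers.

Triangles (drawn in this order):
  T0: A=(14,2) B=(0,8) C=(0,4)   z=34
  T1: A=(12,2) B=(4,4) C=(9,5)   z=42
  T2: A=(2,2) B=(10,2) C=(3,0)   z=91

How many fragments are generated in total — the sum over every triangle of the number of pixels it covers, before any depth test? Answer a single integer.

T0:
  2·area = 56
  edge (14, 2)→(0, 8): d=(-14,6) right/bottom  bias=-1
  edge (0, 8)→(0, 4): d=(0,-4) top-left  bias=+0
  edge (0, 4)→(14, 2): d=(14,-2) top-left  bias=+0
    (3,1)@(7, 3): e=[28,28,0] → █  [on edge]
    (4,1)@(9, 3): e=[16,36,4] → █
    (5,1)@(11, 3): e=[4,44,8] → █
    (6,1)@(13, 3): e=[-8,52,12] → ·
    (0,2)@(1, 5): e=[36,4,16] → █
    (1,2)@(3, 5): e=[24,12,20] → █
    (2,2)@(5, 5): e=[12,20,24] → █
    (3,2)@(7, 5): e=[0,28,28] → ·  [on edge]
    (4,2)@(9, 5): e=[-12,36,32] → ·
    (5,2)@(11, 5): e=[-24,44,36] → ·
    (0,3)@(1, 7): e=[8,4,44] → █
    (1,3)@(3, 7): e=[-4,12,48] → ·
  covered (7 px):
    · · · · · · ·
    · · · █ █ █ ·
    █ █ █ · · · ·
    █ · · · · · ·
    · · · · · · ·
T1:
  2·area = 18  (B↔C swapped to make it positive)
  edge (12, 2)→(9, 5): d=(-3,3) right/bottom  bias=-1
  edge (9, 5)→(4, 4): d=(-5,-1) top-left  bias=+0
  edge (4, 4)→(12, 2): d=(8,-2) top-left  bias=+0
    (6,0)@(13, 1): e=[0,24,-6] → ·  [on edge]
    (4,1)@(9, 3): e=[6,10,2] → █
    (5,1)@(11, 3): e=[0,12,6] → ·  [on edge]
    (4,2)@(9, 5): e=[0,0,18] → ·  [on edge]
    (3,3)@(7, 7): e=[0,-12,30] → ·  [on edge]
    (2,4)@(5, 9): e=[0,-24,42] → ·  [on edge]
  covered (1 px):
    · · · · · · ·
    · · · · █ · ·
    · · · · · · ·
    · · · · · · ·
    · · · · · · ·
T2:
  2·area = 16  (B↔C swapped to make it positive)
  edge (2, 2)→(3, 0): d=(1,-2) top-left  bias=+0
  edge (3, 0)→(10, 2): d=(7,2) right/bottom  bias=-1
  edge (10, 2)→(2, 2): d=(-8,0) right/bottom  bias=-1
    (1,0)@(3, 1): e=[1,7,8] → █
    (2,0)@(5, 1): e=[5,3,8] → █
    (3,0)@(7, 1): e=[9,-1,8] → ·
    (1,1)@(3, 3): e=[3,21,-8] → ·
    (2,1)@(5, 3): e=[7,17,-8] → ·
  covered (2 px):
    · █ █ · · · ·
    · · · · · · ·
    · · · · · · ·
    · · · · · · ·
    · · · · · · ·

Result: 10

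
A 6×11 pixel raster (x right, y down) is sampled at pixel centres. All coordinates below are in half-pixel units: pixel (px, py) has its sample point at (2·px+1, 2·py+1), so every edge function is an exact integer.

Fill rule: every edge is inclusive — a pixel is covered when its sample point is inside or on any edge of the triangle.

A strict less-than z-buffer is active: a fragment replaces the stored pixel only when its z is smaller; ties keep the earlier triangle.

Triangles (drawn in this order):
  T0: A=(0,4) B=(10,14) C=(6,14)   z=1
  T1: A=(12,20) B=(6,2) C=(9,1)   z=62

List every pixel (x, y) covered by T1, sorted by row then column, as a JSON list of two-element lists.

T0:
  2·area = 40
  edge (0, 4)→(10, 14): d=(10,10) inclusive
  edge (10, 14)→(6, 14): d=(-4,0) inclusive
  edge (6, 14)→(0, 4): d=(-6,-10) inclusive
    (0,2)@(1, 5): e=[0,36,4] → █  [on edge]
    (1,2)@(3, 5): e=[-20,36,24] → ·
    (0,3)@(1, 7): e=[20,28,-8] → ·
    (1,3)@(3, 7): e=[0,28,12] → █  [on edge]
    (2,3)@(5, 7): e=[-20,28,32] → ·
    (1,4)@(3, 9): e=[20,20,0] → █  [on edge]
    (2,4)@(5, 9): e=[0,20,20] → █  [on edge]
    (3,4)@(7, 9): e=[-20,20,40] → ·
    (1,5)@(3, 11): e=[40,12,-12] → ·
    (2,5)@(5, 11): e=[20,12,8] → █
    (3,5)@(7, 11): e=[0,12,28] → █  [on edge]
    (4,5)@(9, 11): e=[-20,12,48] → ·
    (4,6)@(9, 13): e=[0,4,36] → █  [on edge]
    (5,7)@(11, 15): e=[0,-4,44] → ·  [on edge]
    (4,9)@(9, 19): e=[60,-20,0] → ·  [on edge]
  covered (8 px):
    · · · · · ·
    · · · · · ·
    █ · · · · ·
    · █ · · · ·
    · █ █ · · ·
    · · █ █ · ·
    · · · █ █ ·
    · · · · · ·
    · · · · · ·
    · · · · · ·
    · · · · · ·
T1:
  2·area = 60
  edge (12, 20)→(6, 2): d=(-6,-18) inclusive
  edge (6, 2)→(9, 1): d=(3,-1) inclusive
  edge (9, 1)→(12, 20): d=(3,19) inclusive
    (4,0)@(9, 1): e=[60,0,0] → █  [on edge]
    (5,0)@(11, 1): e=[96,2,-38] → ·
    (1,1)@(3, 3): e=[-60,0,120] → ·  [on edge]
    (3,1)@(7, 3): e=[12,4,44] → █
    (5,1)@(11, 3): e=[84,8,-32] → ·
    (3,2)@(7, 5): e=[0,10,50] → █  [on edge]
    (5,2)@(11, 5): e=[72,14,-26] → ·
    (3,3)@(7, 7): e=[-12,16,56] → ·
    (4,3)@(9, 7): e=[24,18,18] → █
    (5,3)@(11, 7): e=[60,20,-20] → ·
    (4,4)@(9, 9): e=[12,24,24] → █
    (5,4)@(11, 9): e=[48,26,-14] → ·
    (4,5)@(9, 11): e=[0,30,30] → █  [on edge]
    (5,8)@(11, 17): e=[0,50,10] → █  [on edge]
  covered (10 px):
    · · · · █ ·
    · · · █ █ ·
    · · · █ █ ·
    · · · · █ ·
    · · · · █ ·
    · · · · █ ·
    · · · · · ·
    · · · · · █
    · · · · · █
    · · · · · ·
    · · · · · ·

Result: [[4,0],[3,1],[4,1],[3,2],[4,2],[4,3],[4,4],[4,5],[5,7],[5,8]]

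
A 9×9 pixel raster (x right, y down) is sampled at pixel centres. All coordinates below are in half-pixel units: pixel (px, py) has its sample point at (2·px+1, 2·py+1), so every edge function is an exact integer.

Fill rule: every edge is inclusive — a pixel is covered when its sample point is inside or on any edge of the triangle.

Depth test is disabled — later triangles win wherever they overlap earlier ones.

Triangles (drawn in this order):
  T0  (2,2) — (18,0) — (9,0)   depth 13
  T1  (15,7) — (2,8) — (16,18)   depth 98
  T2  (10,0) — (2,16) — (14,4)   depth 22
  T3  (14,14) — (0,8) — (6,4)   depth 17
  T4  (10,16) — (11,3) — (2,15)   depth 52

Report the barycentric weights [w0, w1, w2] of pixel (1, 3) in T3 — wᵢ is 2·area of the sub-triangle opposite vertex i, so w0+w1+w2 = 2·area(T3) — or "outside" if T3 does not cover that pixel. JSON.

T0:
  2·area = 18  (B↔C swapped to make it positive)
  edge (2, 2)→(9, 0): d=(7,-2) inclusive
  edge (9, 0)→(18, 0): d=(9,0) inclusive
  edge (18, 0)→(2, 2): d=(-16,2) inclusive
    (3,0)@(7, 1): e=[3,9,6] → X
    (4,0)@(9, 1): e=[7,9,2] → X
    (5,0)@(11, 1): e=[11,9,-2] → .
    (3,1)@(7, 3): e=[17,27,-26] → .
    (4,1)@(9, 3): e=[21,27,-30] → .
  covered (2 px):
    . . . X X . . . .
    . . . . . . . . .
    . . . . . . . . .
    . . . . . . . . .
    . . . . . . . . .
    . . . . . . . . .
    . . . . . . . . .
    . . . . . . . . .
    . . . . . . . . .
T1:
  2·area = 144  (B↔C swapped to make it positive)
  edge (15, 7)→(16, 18): d=(1,11) inclusive
  edge (16, 18)→(2, 8): d=(-14,-10) inclusive
  edge (2, 8)→(15, 7): d=(13,-1) inclusive
    (7,3)@(15, 7): e=[0,144,0] → X  [on edge]
    (8,3)@(17, 7): e=[-22,164,2] → .
    (2,4)@(5, 9): e=[112,16,16] → X
    (3,4)@(7, 9): e=[90,36,18] → X
    (4,4)@(9, 9): e=[68,56,20] → X
    (5,4)@(11, 9): e=[46,76,22] → X
    (6,4)@(13, 9): e=[24,96,24] → X
    (8,4)@(17, 9): e=[-20,136,28] → .
    (2,5)@(5, 11): e=[114,-12,42] → .
    (3,5)@(7, 11): e=[92,8,44] → X
    (8,5)@(17, 11): e=[-18,108,54] → .
    (3,6)@(7, 13): e=[94,-20,70] → .
    (4,6)@(9, 13): e=[72,0,72] → X  [on edge]
  covered (19 px):
    . . . . . . . . .
    . . . . . . . . .
    . . . . . . . . .
    . . . . . . . X .
    . . X X X X X X .
    . . . X X X X X .
    . . . . X X X X .
    . . . . . . X X .
    . . . . . . . X .
T2:
  2·area = 96  (B↔C swapped to make it positive)
  edge (10, 0)→(14, 4): d=(4,4) inclusive
  edge (14, 4)→(2, 16): d=(-12,12) inclusive
  edge (2, 16)→(10, 0): d=(8,-16) inclusive
    (5,0)@(11, 1): e=[0,72,24] → X  [on edge]
    (6,0)@(13, 1): e=[-8,48,56] → .
    (8,0)@(17, 1): e=[-24,0,120] → .  [on edge]
    (4,1)@(9, 3): e=[16,72,8] → X
    (6,1)@(13, 3): e=[0,24,72] → X  [on edge]
    (7,1)@(15, 3): e=[-8,0,104] → .  [on edge]
    (4,2)@(9, 5): e=[24,48,24] → X
    (6,2)@(13, 5): e=[8,0,88] → X  [on edge]
    (7,2)@(15, 5): e=[0,-24,120] → .  [on edge]
    (3,3)@(7, 7): e=[40,48,8] → X
    (5,3)@(11, 7): e=[24,0,72] → X  [on edge]
    (6,3)@(13, 7): e=[16,-24,104] → .
    (8,3)@(17, 7): e=[0,-72,168] → .  [on edge]
    (4,4)@(9, 9): e=[40,0,56] → X  [on edge]
    (3,5)@(7, 11): e=[56,0,40] → X  [on edge]
    (2,6)@(5, 13): e=[72,0,24] → X  [on edge]
    (1,7)@(3, 15): e=[88,0,8] → X  [on edge]
    (0,8)@(1, 17): e=[104,0,-8] → .  [on edge]
  covered (16 px):
    . . . . . X . . .
    . . . . X X X . .
    . . . . X X X . .
    . . . X X X . . .
    . . . X X . . . .
    . . X X . . . . .
    . . X . . . . . .
    . X . . . . . . .
    . . . . . . . . .
T3:
  2·area = 92
  edge (14, 14)→(0, 8): d=(-14,-6) inclusive
  edge (0, 8)→(6, 4): d=(6,-4) inclusive
  edge (6, 4)→(14, 14): d=(8,10) inclusive
    (2,2)@(5, 5): e=[72,2,18] → X
    (3,2)@(7, 5): e=[84,10,-2] → .
    (1,3)@(3, 7): e=[32,6,54] → X
    (3,3)@(7, 7): e=[56,22,14] → X
    (4,3)@(9, 7): e=[68,30,-6] → .
    (1,4)@(3, 9): e=[4,18,70] → X
    (4,4)@(9, 9): e=[40,42,10] → X
    (5,4)@(11, 9): e=[52,50,-10] → .
    (1,5)@(3, 11): e=[-24,30,86] → .
    (2,5)@(5, 11): e=[-12,38,66] → .
    (3,5)@(7, 11): e=[0,46,46] → X  [on edge]
    (5,5)@(11, 11): e=[24,62,6] → X
  covered (12 px):
    . . . . . . . . .
    . . . . . . . . .
    . . X . . . . . .
    . X X X . . . . .
    . X X X X . . . .
    . . . X X X . . .
    . . . . . . X . .
    . . . . . . . . .
    . . . . . . . . .
T4:
  2·area = 105  (B↔C swapped to make it positive)
  edge (10, 16)→(2, 15): d=(-8,-1) inclusive
  edge (2, 15)→(11, 3): d=(9,-12) inclusive
  edge (11, 3)→(10, 16): d=(-1,13) inclusive
    (5,1)@(11, 3): e=[105,0,0] → X  [on edge]
    (6,1)@(13, 3): e=[107,24,-26] → .
    (5,2)@(11, 5): e=[89,18,-2] → .
    (4,3)@(9, 7): e=[71,12,22] → X
    (5,3)@(11, 7): e=[73,36,-4] → .
    (3,4)@(7, 9): e=[53,6,46] → X
    (5,4)@(11, 9): e=[57,54,-6] → .
    (2,5)@(5, 11): e=[35,0,70] → X  [on edge]
    (5,5)@(11, 11): e=[41,72,-8] → .
    (2,6)@(5, 13): e=[19,18,68] → X
    (5,6)@(11, 13): e=[25,90,-10] → .
    (1,7)@(3, 15): e=[1,12,92] → X
  covered (14 px):
    . . . . . . . . .
    . . . . . X . . .
    . . . . . . . . .
    . . . . X . . . .
    . . . X X . . . .
    . . X X X . . . .
    . . X X X . . . .
    . X X X X . . . .
    . . . . . . . . .

Result: [6,54,32]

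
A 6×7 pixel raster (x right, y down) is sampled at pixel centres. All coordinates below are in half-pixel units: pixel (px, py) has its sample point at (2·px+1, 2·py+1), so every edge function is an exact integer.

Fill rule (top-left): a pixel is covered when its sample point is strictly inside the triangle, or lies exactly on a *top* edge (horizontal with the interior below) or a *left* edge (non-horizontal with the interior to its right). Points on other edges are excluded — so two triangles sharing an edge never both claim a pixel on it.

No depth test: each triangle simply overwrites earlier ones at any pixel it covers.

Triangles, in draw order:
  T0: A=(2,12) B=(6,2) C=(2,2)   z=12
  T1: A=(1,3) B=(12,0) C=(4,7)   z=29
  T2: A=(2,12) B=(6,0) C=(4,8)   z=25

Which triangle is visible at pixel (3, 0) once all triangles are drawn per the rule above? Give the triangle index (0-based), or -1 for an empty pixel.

T0:
  2·area = 40  (B↔C swapped to make it positive)
  edge (2, 12)→(2, 2): d=(0,-10) top-left  bias=+0
  edge (2, 2)→(6, 2): d=(4,0) top-left  bias=+0
  edge (6, 2)→(2, 12): d=(-4,10) right/bottom  bias=-1
    (1,1)@(3, 3): e=[10,4,26] → X
    (2,1)@(5, 3): e=[30,4,6] → X
    (3,1)@(7, 3): e=[50,4,-14] → .
    (1,2)@(3, 5): e=[10,12,18] → X
    (2,2)@(5, 5): e=[30,12,-2] → .
    (1,3)@(3, 7): e=[10,20,10] → X
    (2,3)@(5, 7): e=[30,20,-10] → .
    (1,4)@(3, 9): e=[10,28,2] → X
    (2,4)@(5, 9): e=[30,28,-18] → .
    (1,5)@(3, 11): e=[10,36,-6] → .
  covered (5 px):
    . . . . . .
    . X X . . .
    . X . . . .
    . X . . . .
    . X . . . .
    . . . . . .
    . . . . . .
T1:
  2·area = 53
  edge (1, 3)→(12, 0): d=(11,-3) top-left  bias=+0
  edge (12, 0)→(4, 7): d=(-8,7) right/bottom  bias=-1
  edge (4, 7)→(1, 3): d=(-3,-4) top-left  bias=+0
    (4,0)@(9, 1): e=[2,13,38] → X
    (5,0)@(11, 1): e=[8,-1,46] → .
    (0,1)@(1, 3): e=[0,53,0] → X  [on edge]
    (1,1)@(3, 3): e=[6,39,8] → X
    (2,1)@(5, 3): e=[12,25,16] → X
    (3,1)@(7, 3): e=[18,11,24] → X
    (4,1)@(9, 3): e=[24,-3,32] → .
    (0,2)@(1, 5): e=[22,37,-6] → .
    (1,2)@(3, 5): e=[28,23,2] → X
    (3,2)@(7, 5): e=[40,-5,18] → .
    (1,3)@(3, 7): e=[50,7,-4] → .
    (2,3)@(5, 7): e=[56,-7,4] → .
    (3,5)@(7, 11): e=[106,-53,0] → .  [on edge]
  covered (7 px):
    . . . . X .
    X X X X . .
    . X X . . .
    . . . . . .
    . . . . . .
    . . . . . .
    . . . . . .
T2:
  2·area = 8
  edge (2, 12)→(6, 0): d=(4,-12) top-left  bias=+0
  edge (6, 0)→(4, 8): d=(-2,8) right/bottom  bias=-1
  edge (4, 8)→(2, 12): d=(-2,4) right/bottom  bias=-1
    (2,1)@(5, 3): e=[0,2,6] → X  [on edge]
    (3,1)@(7, 3): e=[24,-14,-2] → .
    (2,2)@(5, 5): e=[8,-2,2] → .
    (1,4)@(3, 9): e=[0,6,2] → X  [on edge]
    (2,4)@(5, 9): e=[24,-10,-6] → .
    (1,5)@(3, 11): e=[8,2,-2] → .
  covered (2 px):
    . . . . . .
    . . X . . .
    . . . . . .
    . . . . . .
    . X . . . .
    . . . . . .
    . . . . . .

Z-buffer (winner per pixel, '.' = empty):
  . . . . 1 .
  1 1 2 1 . .
  . 1 1 . . .
  . 0 . . . .
  . 2 . . . .
  . . . . . .
  . . . . . .

Final: -1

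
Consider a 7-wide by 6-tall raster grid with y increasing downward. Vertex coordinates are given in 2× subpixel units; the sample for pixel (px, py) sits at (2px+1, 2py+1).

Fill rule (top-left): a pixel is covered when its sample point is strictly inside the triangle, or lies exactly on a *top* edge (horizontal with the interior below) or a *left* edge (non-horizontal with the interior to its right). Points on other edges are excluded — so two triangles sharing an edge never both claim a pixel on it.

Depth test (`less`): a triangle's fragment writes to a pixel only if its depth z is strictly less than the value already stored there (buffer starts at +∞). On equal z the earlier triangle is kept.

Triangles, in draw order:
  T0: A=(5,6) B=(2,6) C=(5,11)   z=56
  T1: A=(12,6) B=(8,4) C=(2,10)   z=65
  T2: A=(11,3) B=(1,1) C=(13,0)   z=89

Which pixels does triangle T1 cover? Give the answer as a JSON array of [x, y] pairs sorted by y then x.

T0:
  2·area = 15  (B↔C swapped to make it positive)
  edge (5, 6)→(5, 11): d=(0,5) right/bottom  bias=-1
  edge (5, 11)→(2, 6): d=(-3,-5) top-left  bias=+0
  edge (2, 6)→(5, 6): d=(3,0) top-left  bias=+0
    (2,0)@(5, 1): e=[0,30,-15] → .  [on edge]
    (2,1)@(5, 3): e=[0,24,-9] → .  [on edge]
    (2,2)@(5, 5): e=[0,18,-3] → .  [on edge]
    (1,3)@(3, 7): e=[10,2,3] → X
    (2,3)@(5, 7): e=[0,12,3] → .  [on edge]
    (1,4)@(3, 9): e=[10,-4,9] → .
    (2,4)@(5, 9): e=[0,6,9] → .  [on edge]
    (2,5)@(5, 11): e=[0,0,15] → .  [on edge]
  covered (1 px):
    . . . . . . .
    . . . . . . .
    . . . . . . .
    . X . . . . .
    . . . . . . .
    . . . . . . .
T1:
  2·area = 36  (B↔C swapped to make it positive)
  edge (12, 6)→(2, 10): d=(-10,4) right/bottom  bias=-1
  edge (2, 10)→(8, 4): d=(6,-6) top-left  bias=+0
  edge (8, 4)→(12, 6): d=(4,2) right/bottom  bias=-1
    (5,0)@(11, 1): e=[54,0,-18] → .  [on edge]
    (4,1)@(9, 3): e=[42,0,-6] → .  [on edge]
    (3,2)@(7, 5): e=[30,0,6] → X  [on edge]
    (4,2)@(9, 5): e=[22,12,2] → X
    (5,2)@(11, 5): e=[14,24,-2] → .
    (2,3)@(5, 7): e=[18,0,18] → X  [on edge]
    (5,3)@(11, 7): e=[-6,36,6] → .
    (1,4)@(3, 9): e=[6,0,30] → X  [on edge]
    (2,4)@(5, 9): e=[-2,12,26] → .
    (3,4)@(7, 9): e=[-10,24,22] → .
    (4,4)@(9, 9): e=[-18,36,18] → .
    (0,5)@(1, 11): e=[-6,0,42] → .  [on edge]
  covered (6 px):
    . . . . . . .
    . . . . . . .
    . . . X X . .
    . . X X X . .
    . X . . . . .
    . . . . . . .
T2:
  2·area = 34
  edge (11, 3)→(1, 1): d=(-10,-2) top-left  bias=+0
  edge (1, 1)→(13, 0): d=(12,-1) top-left  bias=+0
  edge (13, 0)→(11, 3): d=(-2,3) right/bottom  bias=-1
    (0,0)@(1, 1): e=[0,0,34] → X  [on edge]
    (1,0)@(3, 1): e=[4,2,28] → X
    (2,0)@(5, 1): e=[8,4,22] → X
    (3,0)@(7, 1): e=[12,6,16] → X
    (4,0)@(9, 1): e=[16,8,10] → X
    (5,0)@(11, 1): e=[20,10,4] → X
    (6,0)@(13, 1): e=[24,12,-2] → .
    (0,1)@(1, 3): e=[-20,24,30] → .
    (1,1)@(3, 3): e=[-16,26,24] → .
    (2,1)@(5, 3): e=[-12,28,18] → .
    (3,1)@(7, 3): e=[-8,30,12] → .
    (4,1)@(9, 3): e=[-4,32,6] → .
    (5,1)@(11, 3): e=[0,34,0] → .  [on edge]
    (3,4)@(7, 9): e=[-68,102,0] → .  [on edge]
  covered (6 px):
    X X X X X X .
    . . . . . . .
    . . . . . . .
    . . . . . . .
    . . . . . . .
    . . . . . . .

Result: [[3,2],[4,2],[2,3],[3,3],[4,3],[1,4]]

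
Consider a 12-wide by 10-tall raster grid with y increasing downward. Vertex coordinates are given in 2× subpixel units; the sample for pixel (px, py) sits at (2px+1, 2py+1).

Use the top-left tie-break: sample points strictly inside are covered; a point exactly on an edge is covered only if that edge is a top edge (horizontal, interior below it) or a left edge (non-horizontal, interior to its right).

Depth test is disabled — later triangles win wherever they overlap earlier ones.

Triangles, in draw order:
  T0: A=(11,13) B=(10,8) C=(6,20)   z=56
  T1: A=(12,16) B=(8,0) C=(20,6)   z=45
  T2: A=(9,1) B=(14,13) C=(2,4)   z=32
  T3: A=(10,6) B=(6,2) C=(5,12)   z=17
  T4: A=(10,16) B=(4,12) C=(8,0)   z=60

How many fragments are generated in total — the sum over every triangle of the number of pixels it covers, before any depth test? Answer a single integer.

T0:
  2·area = 32  (B↔C swapped to make it positive)
  edge (11, 13)→(6, 20): d=(-5,7) right/bottom  bias=-1
  edge (6, 20)→(10, 8): d=(4,-12) top-left  bias=+0
  edge (10, 8)→(11, 13): d=(1,5) right/bottom  bias=-1
    (4,1)@(9, 3): e=[64,-32,0] → .  [on edge]
    (5,2)@(11, 5): e=[40,0,-8] → .  [on edge]
    (4,5)@(9, 11): e=[24,0,8] → X  [on edge]
    (5,5)@(11, 11): e=[10,24,-2] → .
    (4,6)@(9, 13): e=[14,8,10] → X
    (5,6)@(11, 13): e=[0,32,0] → .  [on edge]
    (4,7)@(9, 15): e=[4,16,12] → X
    (5,7)@(11, 15): e=[-10,40,2] → .
    (3,8)@(7, 17): e=[8,0,24] → X  [on edge]
    (4,8)@(9, 17): e=[-6,24,14] → .
    (3,9)@(7, 19): e=[-2,8,26] → .
  covered (4 px):
    . . . . . . . . . . . .
    . . . . . . . . . . . .
    . . . . . . . . . . . .
    . . . . . . . . . . . .
    . . . . . . . . . . . .
    . . . . X . . . . . . .
    . . . . X . . . . . . .
    . . . . X . . . . . . .
    . . . X . . . . . . . .
    . . . . . . . . . . . .
T1:
  2·area = 168
  edge (12, 16)→(8, 0): d=(-4,-16) top-left  bias=+0
  edge (8, 0)→(20, 6): d=(12,6) right/bottom  bias=-1
  edge (20, 6)→(12, 16): d=(-8,10) right/bottom  bias=-1
    (4,0)@(9, 1): e=[12,6,150] → X
    (5,0)@(11, 1): e=[44,-6,130] → .
    (4,1)@(9, 3): e=[4,30,134] → X
    (5,1)@(11, 3): e=[36,18,114] → X
    (6,1)@(13, 3): e=[68,6,94] → X
    (7,1)@(15, 3): e=[100,-6,74] → .
    (4,2)@(9, 5): e=[-4,54,118] → .
    (5,2)@(11, 5): e=[28,42,98] → X
    (7,2)@(15, 5): e=[92,18,58] → X
    (8,2)@(17, 5): e=[124,6,38] → X
    (9,2)@(19, 5): e=[156,-6,18] → .
    (5,3)@(11, 7): e=[20,66,82] → X
  covered (21 px):
    . . . . X . . . . . . .
    . . . . X X X . . . . .
    . . . . . X X X X . . .
    . . . . . X X X X X . .
    . . . . . X X X X . . .
    . . . . . X X X . . . .
    . . . . . . X . . . . .
    . . . . . . . . . . . .
    . . . . . . . . . . . .
    . . . . . . . . . . . .
T2:
  2·area = 99
  edge (9, 1)→(14, 13): d=(5,12) right/bottom  bias=-1
  edge (14, 13)→(2, 4): d=(-12,-9) top-left  bias=+0
  edge (2, 4)→(9, 1): d=(7,-3) top-left  bias=+0
    (4,0)@(9, 1): e=[0,99,0] → .  [on edge]
    (2,1)@(5, 3): e=[58,39,2] → X
    (3,1)@(7, 3): e=[34,57,8] → X
    (4,1)@(9, 3): e=[10,75,14] → X
    (5,1)@(11, 3): e=[-14,93,20] → .
    (2,2)@(5, 5): e=[68,15,16] → X
    (5,2)@(11, 5): e=[-4,69,34] → .
    (2,3)@(5, 7): e=[78,-9,30] → .
    (3,3)@(7, 7): e=[54,9,36] → X
    (5,3)@(11, 7): e=[6,45,48] → X
    (6,3)@(13, 7): e=[-18,63,54] → .
    (3,4)@(7, 9): e=[64,-15,50] → .
  covered (12 px):
    . . . . . . . . . . . .
    . . X X X . . . . . . .
    . . X X X . . . . . . .
    . . . X X X . . . . . .
    . . . . X X . . . . . .
    . . . . . . X . . . . .
    . . . . . . . . . . . .
    . . . . . . . . . . . .
    . . . . . . . . . . . .
    . . . . . . . . . . . .
T3:
  2·area = 44  (B↔C swapped to make it positive)
  edge (10, 6)→(5, 12): d=(-5,6) right/bottom  bias=-1
  edge (5, 12)→(6, 2): d=(1,-10) top-left  bias=+0
  edge (6, 2)→(10, 6): d=(4,4) right/bottom  bias=-1
    (2,0)@(5, 1): e=[55,-11,0] → .  [on edge]
    (3,1)@(7, 3): e=[33,11,0] → .  [on edge]
    (3,2)@(7, 5): e=[23,13,8] → X
    (4,2)@(9, 5): e=[11,33,0] → .  [on edge]
    (3,3)@(7, 7): e=[13,15,16] → X
    (4,3)@(9, 7): e=[1,35,8] → X
    (5,3)@(11, 7): e=[-11,55,0] → .  [on edge]
    (3,4)@(7, 9): e=[3,17,24] → X
    (4,4)@(9, 9): e=[-9,37,16] → .
    (6,4)@(13, 9): e=[-33,77,0] → .  [on edge]
    (3,5)@(7, 11): e=[-7,19,32] → .
    (7,5)@(15, 11): e=[-55,99,0] → .  [on edge]
    (8,6)@(17, 13): e=[-77,121,0] → .  [on edge]
    (9,7)@(19, 15): e=[-99,143,0] → .  [on edge]
    (10,8)@(21, 17): e=[-121,165,0] → .  [on edge]
    (11,9)@(23, 19): e=[-143,187,0] → .  [on edge]
  covered (4 px):
    . . . . . . . . . . . .
    . . . . . . . . . . . .
    . . . X . . . . . . . .
    . . . X X . . . . . . .
    . . . X . . . . . . . .
    . . . . . . . . . . . .
    . . . . . . . . . . . .
    . . . . . . . . . . . .
    . . . . . . . . . . . .
    . . . . . . . . . . . .
T4:
  2·area = 88
  edge (10, 16)→(4, 12): d=(-6,-4) top-left  bias=+0
  edge (4, 12)→(8, 0): d=(4,-12) top-left  bias=+0
  edge (8, 0)→(10, 16): d=(2,16) right/bottom  bias=-1
    (3,1)@(7, 3): e=[66,0,22] → X  [on edge]
    (4,1)@(9, 3): e=[74,24,-10] → .
    (3,2)@(7, 5): e=[54,8,26] → X
    (4,2)@(9, 5): e=[62,32,-6] → .
    (3,3)@(7, 7): e=[42,16,30] → X
    (4,3)@(9, 7): e=[50,40,-2] → .
    (2,4)@(5, 9): e=[22,0,66] → X  [on edge]
    (4,4)@(9, 9): e=[38,48,2] → X
    (5,4)@(11, 9): e=[46,72,-30] → .
    (2,5)@(5, 11): e=[10,8,70] → X
    (5,5)@(11, 11): e=[34,80,-26] → .
    (2,6)@(5, 13): e=[-2,16,74] → .
    (1,7)@(3, 15): e=[-22,0,110] → .  [on edge]
  covered (12 px):
    . . . . . . . . . . . .
    . . . X . . . . . . . .
    . . . X . . . . . . . .
    . . . X . . . . . . . .
    . . X X X . . . . . . .
    . . X X X . . . . . . .
    . . . X X . . . . . . .
    . . . . X . . . . . . .
    . . . . . . . . . . . .
    . . . . . . . . . . . .

Answer: 53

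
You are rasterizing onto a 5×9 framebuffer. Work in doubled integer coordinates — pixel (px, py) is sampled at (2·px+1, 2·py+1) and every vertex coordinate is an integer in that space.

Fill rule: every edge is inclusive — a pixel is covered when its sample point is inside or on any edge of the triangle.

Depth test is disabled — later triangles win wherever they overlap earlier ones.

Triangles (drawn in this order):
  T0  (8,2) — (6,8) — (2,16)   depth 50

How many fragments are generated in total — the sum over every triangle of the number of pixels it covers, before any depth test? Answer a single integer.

T0:
  2·area = 8
  edge (8, 2)→(6, 8): d=(-2,6) inclusive
  edge (6, 8)→(2, 16): d=(-4,8) inclusive
  edge (2, 16)→(8, 2): d=(6,-14) inclusive
    (3,2)@(7, 5): e=[0,4,4] → █  [on edge]
    (4,2)@(9, 5): e=[-12,-12,32] → ·
    (3,3)@(7, 7): e=[-4,-4,16] → ·
    (2,4)@(5, 9): e=[4,4,0] → █  [on edge]
    (3,4)@(7, 9): e=[-8,-12,28] → ·
    (2,5)@(5, 11): e=[0,-4,12] → ·  [on edge]
    (1,8)@(3, 17): e=[0,-12,20] → ·  [on edge]
  covered (2 px):
    · · · · ·
    · · · · ·
    · · · █ ·
    · · · · ·
    · · █ · ·
    · · · · ·
    · · · · ·
    · · · · ·
    · · · · ·

Result: 2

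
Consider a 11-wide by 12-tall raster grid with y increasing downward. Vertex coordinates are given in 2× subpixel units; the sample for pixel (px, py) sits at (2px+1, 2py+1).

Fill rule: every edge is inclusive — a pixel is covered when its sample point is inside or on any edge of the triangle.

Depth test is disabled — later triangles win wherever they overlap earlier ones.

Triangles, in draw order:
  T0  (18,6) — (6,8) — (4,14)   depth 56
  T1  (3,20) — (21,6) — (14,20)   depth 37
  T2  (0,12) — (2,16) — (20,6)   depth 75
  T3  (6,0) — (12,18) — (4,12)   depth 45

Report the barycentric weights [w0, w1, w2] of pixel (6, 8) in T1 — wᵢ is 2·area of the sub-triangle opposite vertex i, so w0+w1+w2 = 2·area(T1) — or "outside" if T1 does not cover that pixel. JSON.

T0:
  2·area = 68  (B↔C swapped to make it positive)
  edge (18, 6)→(4, 14): d=(-14,8) inclusive
  edge (4, 14)→(6, 8): d=(2,-6) inclusive
  edge (6, 8)→(18, 6): d=(12,-2) inclusive
    (3,2)@(7, 5): e=[102,0,-34] → ·  [on edge]
    (6,3)@(13, 7): e=[26,40,2] → █
    (7,3)@(15, 7): e=[10,52,6] → █
    (8,3)@(17, 7): e=[-6,64,10] → ·
    (3,4)@(7, 9): e=[46,8,14] → █
    (4,4)@(9, 9): e=[30,20,18] → █
    (5,4)@(11, 9): e=[14,32,22] → █
    (6,4)@(13, 9): e=[-2,44,26] → ·
    (7,4)@(15, 9): e=[-18,56,30] → ·
    (2,5)@(5, 11): e=[34,0,34] → █  [on edge]
    (5,5)@(11, 11): e=[-14,36,46] → ·
    (2,6)@(5, 13): e=[6,4,58] → █
    (1,8)@(3, 17): e=[-34,0,102] → ·  [on edge]
    (0,11)@(1, 23): e=[-102,0,170] → ·  [on edge]
  covered (9 px):
    · · · · · · · · · · ·
    · · · · · · · · · · ·
    · · · · · · · · · · ·
    · · · · · · █ █ · · ·
    · · · █ █ █ · · · · ·
    · · █ █ █ · · · · · ·
    · · █ · · · · · · · ·
    · · · · · · · · · · ·
    · · · · · · · · · · ·
    · · · · · · · · · · ·
    · · · · · · · · · · ·
    · · · · · · · · · · ·
T1:
  2·area = 154
  edge (3, 20)→(21, 6): d=(18,-14) inclusive
  edge (21, 6)→(14, 20): d=(-7,14) inclusive
  edge (14, 20)→(3, 20): d=(-11,0) inclusive
    (9,4)@(19, 9): e=[26,7,121] → █
    (10,4)@(21, 9): e=[54,-21,121] → ·
    (7,5)@(15, 11): e=[6,49,99] → █
    (8,5)@(17, 11): e=[34,21,99] → █
    (9,5)@(19, 11): e=[62,-7,99] → ·
    (6,6)@(13, 13): e=[14,63,77] → █
    (9,6)@(19, 13): e=[98,-21,77] → ·
    (5,7)@(11, 15): e=[22,77,55] → █
    (8,7)@(17, 15): e=[106,-7,55] → ·
    (3,8)@(7, 17): e=[2,119,33] → █
    (4,8)@(9, 17): e=[30,91,33] → █
    (8,8)@(17, 17): e=[142,-21,33] → ·
  covered (19 px):
    · · · · · · · · · · ·
    · · · · · · · · · · ·
    · · · · · · · · · · ·
    · · · · · · · · · · ·
    · · · · · · · · · █ ·
    · · · · · · · █ █ · ·
    · · · · · · █ █ █ · ·
    · · · · · █ █ █ · · ·
    · · · █ █ █ █ █ · · ·
    · · █ █ █ █ █ · · · ·
    · · · · · · · · · · ·
    · · · · · · · · · · ·
T2:
  2·area = 92  (B↔C swapped to make it positive)
  edge (0, 12)→(20, 6): d=(20,-6) inclusive
  edge (20, 6)→(2, 16): d=(-18,10) inclusive
  edge (2, 16)→(0, 12): d=(-2,-4) inclusive
    (8,3)@(17, 7): e=[2,12,78] → █
    (9,3)@(19, 7): e=[14,-8,86] → ·
    (5,4)@(11, 9): e=[6,36,50] → █
    (6,4)@(13, 9): e=[18,16,58] → █
    (7,4)@(15, 9): e=[30,-4,66] → ·
    (8,4)@(17, 9): e=[42,-24,74] → ·
    (2,5)@(5, 11): e=[10,60,22] → █
    (3,5)@(7, 11): e=[22,40,30] → █
    (4,5)@(9, 11): e=[34,20,38] → █
    (5,5)@(11, 11): e=[46,0,46] → █  [on edge]
    (6,5)@(13, 11): e=[58,-20,54] → ·
    (0,6)@(1, 13): e=[26,64,2] → █
  covered (12 px):
    · · · · · · · · · · ·
    · · · · · · · · · · ·
    · · · · · · · · · · ·
    · · · · · · · · █ · ·
    · · · · · █ █ · · · ·
    · · █ █ █ █ · · · · ·
    █ █ █ █ · · · · · · ·
    · █ · · · · · · · · ·
    · · · · · · · · · · ·
    · · · · · · · · · · ·
    · · · · · · · · · · ·
    · · · · · · · · · · ·
T3:
  2·area = 108
  edge (6, 0)→(12, 18): d=(6,18) inclusive
  edge (12, 18)→(4, 12): d=(-8,-6) inclusive
  edge (4, 12)→(6, 0): d=(2,-12) inclusive
    (3,1)@(7, 3): e=[0,90,18] → █  [on edge]
    (4,1)@(9, 3): e=[-36,102,42] → ·
    (3,2)@(7, 5): e=[12,74,22] → █
    (4,2)@(9, 5): e=[-24,86,46] → ·
    (2,3)@(5, 7): e=[60,46,2] → █
    (4,3)@(9, 7): e=[-12,70,50] → ·
    (2,4)@(5, 9): e=[72,30,6] → █
    (4,4)@(9, 9): e=[0,54,54] → █  [on edge]
    (5,4)@(11, 9): e=[-36,66,78] → ·
    (2,5)@(5, 11): e=[84,14,10] → █
    (5,5)@(11, 11): e=[-24,50,82] → ·
    (2,6)@(5, 13): e=[96,-2,14] → ·
    (5,7)@(11, 15): e=[0,18,90] → █  [on edge]
    (6,10)@(13, 21): e=[0,-18,126] → ·  [on edge]
  covered (15 px):
    · · · · · · · · · · ·
    · · · █ · · · · · · ·
    · · · █ · · · · · · ·
    · · █ █ · · · · · · ·
    · · █ █ █ · · · · · ·
    · · █ █ █ · · · · · ·
    · · · █ █ · · · · · ·
    · · · · █ █ · · · · ·
    · · · · · █ · · · · ·
    · · · · · · · · · · ·
    · · · · · · · · · · ·
    · · · · · · · · · · ·

Result: [35,33,86]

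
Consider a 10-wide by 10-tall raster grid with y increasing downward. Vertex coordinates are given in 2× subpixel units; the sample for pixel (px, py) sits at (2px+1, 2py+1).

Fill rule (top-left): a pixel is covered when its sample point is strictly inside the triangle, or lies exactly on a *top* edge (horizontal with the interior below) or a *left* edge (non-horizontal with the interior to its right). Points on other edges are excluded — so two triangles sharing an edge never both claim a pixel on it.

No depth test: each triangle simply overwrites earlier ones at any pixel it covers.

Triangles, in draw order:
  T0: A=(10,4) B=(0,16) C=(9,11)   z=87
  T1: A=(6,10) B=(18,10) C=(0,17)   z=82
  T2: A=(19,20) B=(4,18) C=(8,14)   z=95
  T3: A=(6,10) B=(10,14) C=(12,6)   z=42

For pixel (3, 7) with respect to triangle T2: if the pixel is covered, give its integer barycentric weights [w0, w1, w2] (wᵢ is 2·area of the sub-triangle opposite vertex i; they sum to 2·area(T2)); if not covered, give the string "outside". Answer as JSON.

T0:
  2·area = 58  (B↔C swapped to make it positive)
  edge (10, 4)→(9, 11): d=(-1,7) right/bottom  bias=-1
  edge (9, 11)→(0, 16): d=(-9,5) right/bottom  bias=-1
  edge (0, 16)→(10, 4): d=(10,-12) top-left  bias=+0
    (4,3)@(9, 7): e=[4,36,18] → #
    (5,3)@(11, 7): e=[-10,26,42] → ·
    (3,4)@(7, 9): e=[16,28,14] → #
    (5,4)@(11, 9): e=[-12,8,62] → ·
    (2,5)@(5, 11): e=[28,20,10] → #
    (4,5)@(9, 11): e=[0,0,58] → ·  [on edge]
    (1,6)@(3, 13): e=[40,12,6] → #
    (3,6)@(7, 13): e=[12,-8,54] → ·
    (0,7)@(1, 15): e=[52,4,2] → #
    (1,7)@(3, 15): e=[38,-6,26] → ·
    (2,7)@(5, 15): e=[24,-16,50] → ·
    (0,8)@(1, 17): e=[50,-14,22] → ·
  covered (8 px):
    · · · · · · · · · ·
    · · · · · · · · · ·
    · · · · · · · · · ·
    · · · · # · · · · ·
    · · · # # · · · · ·
    · · # # · · · · · ·
    · # # · · · · · · ·
    # · · · · · · · · ·
    · · · · · · · · · ·
    · · · · · · · · · ·
T1:
  2·area = 84
  edge (6, 10)→(18, 10): d=(12,0) top-left  bias=+0
  edge (18, 10)→(0, 17): d=(-18,7) right/bottom  bias=-1
  edge (0, 17)→(6, 10): d=(6,-7) top-left  bias=+0
    (3,5)@(7, 11): e=[12,59,13] → #
    (4,5)@(9, 11): e=[12,45,27] → #
    (5,5)@(11, 11): e=[12,31,41] → #
    (6,5)@(13, 11): e=[12,17,55] → #
    (7,5)@(15, 11): e=[12,3,69] → #
    (8,5)@(17, 11): e=[12,-11,83] → ·
    (2,6)@(5, 13): e=[36,37,11] → #
    (5,6)@(11, 13): e=[36,-5,53] → ·
    (6,6)@(13, 13): e=[36,-19,67] → ·
    (7,6)@(15, 13): e=[36,-33,81] → ·
    (1,7)@(3, 15): e=[60,15,9] → #
    (3,7)@(7, 15): e=[60,-13,37] → ·
  covered (10 px):
    · · · · · · · · · ·
    · · · · · · · · · ·
    · · · · · · · · · ·
    · · · · · · · · · ·
    · · · · · · · · · ·
    · · · # # # # # · ·
    · · # # # · · · · ·
    · # # · · · · · · ·
    · · · · · · · · · ·
    · · · · · · · · · ·
T2:
  2·area = 68
  edge (19, 20)→(4, 18): d=(-15,-2) top-left  bias=+0
  edge (4, 18)→(8, 14): d=(4,-4) top-left  bias=+0
  edge (8, 14)→(19, 20): d=(11,6) right/bottom  bias=-1
    (9,1)@(19, 3): e=[255,0,-187] → ·  [on edge]
    (8,2)@(17, 5): e=[221,0,-153] → ·  [on edge]
    (7,3)@(15, 7): e=[187,0,-119] → ·  [on edge]
    (6,4)@(13, 9): e=[153,0,-85] → ·  [on edge]
    (5,5)@(11, 11): e=[119,0,-51] → ·  [on edge]
    (4,6)@(9, 13): e=[85,0,-17] → ·  [on edge]
    (3,7)@(7, 15): e=[51,0,17] → #  [on edge]
    (4,7)@(9, 15): e=[55,8,5] → #
    (5,7)@(11, 15): e=[59,16,-7] → ·
    (2,8)@(5, 17): e=[17,0,51] → #  [on edge]
    (5,8)@(11, 17): e=[29,24,15] → #
    (6,8)@(13, 17): e=[33,32,3] → #
    (1,9)@(3, 19): e=[-17,0,85] → ·  [on edge]
  covered (10 px):
    · · · · · · · · · ·
    · · · · · · · · · ·
    · · · · · · · · · ·
    · · · · · · · · · ·
    · · · · · · · · · ·
    · · · · · · · · · ·
    · · · · · · · · · ·
    · · · # # · · · · ·
    · · # # # # # · · ·
    · · · · · · # # # ·
T3:
  2·area = 40  (B↔C swapped to make it positive)
  edge (6, 10)→(12, 6): d=(6,-4) top-left  bias=+0
  edge (12, 6)→(10, 14): d=(-2,8) right/bottom  bias=-1
  edge (10, 14)→(6, 10): d=(-4,-4) top-left  bias=+0
    (0,2)@(1, 5): e=[-50,90,0] → ·  [on edge]
    (1,3)@(3, 7): e=[-30,70,0] → ·  [on edge]
    (5,3)@(11, 7): e=[2,6,32] → #
    (6,3)@(13, 7): e=[10,-10,40] → ·
    (2,4)@(5, 9): e=[-10,50,0] → ·  [on edge]
    (4,4)@(9, 9): e=[6,18,16] → #
    (6,4)@(13, 9): e=[22,-14,32] → ·
    (3,5)@(7, 11): e=[10,30,0] → #  [on edge]
    (5,5)@(11, 11): e=[26,-2,16] → ·
    (3,6)@(7, 13): e=[22,26,-8] → ·
    (4,6)@(9, 13): e=[30,10,0] → #  [on edge]
    (5,6)@(11, 13): e=[38,-6,8] → ·
    (5,7)@(11, 15): e=[50,-10,0] → ·  [on edge]
    (6,8)@(13, 17): e=[70,-30,0] → ·  [on edge]
    (7,9)@(15, 19): e=[90,-50,0] → ·  [on edge]
  covered (6 px):
    · · · · · · · · · ·
    · · · · · · · · · ·
    · · · · · · · · · ·
    · · · · · # · · · ·
    · · · · # # · · · ·
    · · · # # · · · · ·
    · · · · # · · · · ·
    · · · · · · · · · ·
    · · · · · · · · · ·
    · · · · · · · · · ·

Answer: [0,17,51]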